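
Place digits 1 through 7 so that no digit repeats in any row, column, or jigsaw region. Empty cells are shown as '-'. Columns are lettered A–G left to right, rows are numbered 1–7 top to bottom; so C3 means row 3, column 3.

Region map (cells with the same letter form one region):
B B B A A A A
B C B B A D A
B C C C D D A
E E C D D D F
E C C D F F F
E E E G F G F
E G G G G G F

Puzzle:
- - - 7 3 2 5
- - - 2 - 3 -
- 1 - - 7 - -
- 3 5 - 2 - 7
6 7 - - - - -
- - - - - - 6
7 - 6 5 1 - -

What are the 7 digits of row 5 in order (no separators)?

G3 = 4 (sole candidate).
F7 = 4 (sole candidate).
E2 = 6 (sole candidate).
G2 = 1 (sole candidate).
D6 = 3 (sole candidate).
F6 = 7 (sole candidate).
B7 = 2 (sole candidate).
G7 = 3 (sole candidate).
B2 = 4 (sole candidate).
C2 = 7 (sole candidate).
D3 = 6 (sole candidate).
F3 = 5 (sole candidate).
F5 = 1: row 5 has {6,7}; col 6 has {2,3,4,5,7}; region has {3,6,7} → only 1 remains.
G5 = 2: row 5 has {1,6,7}; col 7 has {1,3,4,5,6,7}; region has {1,3,6,7} → only 2 remains.
B6 = 5 (sole candidate).
E6 = 4 (sole candidate).
B1 = 6 (sole candidate).
A2 = 5 (sole candidate).
A3 = 3 (sole candidate).
C3 = 2 (sole candidate).
F4 = 6 (sole candidate).
C5 = 3: row 5 has {1,2,6,7}; col 3 has {2,5,6,7}; region has {1,2,4,5,6,7} → only 3 remains.
D5 = 4: row 5 has {1,2,3,6,7}; col 4 has {2,3,5,6,7}; region has {2,3,5,6,7} → only 4 remains.
E5 = 5: row 5 has {1,2,3,4,6,7}; col 5 has {1,2,3,4,6,7}; region has {1,2,3,4,6,7} → only 5 remains.

6734512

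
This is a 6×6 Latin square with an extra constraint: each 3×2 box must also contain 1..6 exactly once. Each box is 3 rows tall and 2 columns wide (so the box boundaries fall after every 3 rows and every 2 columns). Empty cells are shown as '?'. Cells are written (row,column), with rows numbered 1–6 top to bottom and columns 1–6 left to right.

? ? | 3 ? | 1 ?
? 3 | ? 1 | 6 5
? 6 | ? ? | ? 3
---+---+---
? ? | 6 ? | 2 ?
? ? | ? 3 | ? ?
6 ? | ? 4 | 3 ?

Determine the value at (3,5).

(3,5) = 4: row 3 has {3,6}; col 5 has {1,2,3,6}; box has {1,3,5,6} → only 4 remains.

4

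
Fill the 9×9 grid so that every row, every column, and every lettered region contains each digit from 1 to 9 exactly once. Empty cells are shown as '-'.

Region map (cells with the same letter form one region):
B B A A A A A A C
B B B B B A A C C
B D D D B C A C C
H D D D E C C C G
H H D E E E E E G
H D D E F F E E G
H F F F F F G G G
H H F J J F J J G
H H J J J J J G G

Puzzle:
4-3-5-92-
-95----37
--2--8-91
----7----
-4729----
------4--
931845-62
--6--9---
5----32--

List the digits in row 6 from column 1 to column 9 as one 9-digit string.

869127453

R1C9 = 6 (sole candidate).
R4C7 = 5 (sole candidate).
R4C8 = 4 (sole candidate).
R6C5 = 2: row 6 has {4}; col 5 has {4,5,7,9}; region has {1,3,4,5,6,8,9} → only 2 remains.
R6C6 = 7: row 6 has {2,4}; col 6 has {3,5,8,9}; region has {1,2,3,4,5,6,8,9} → only 7 remains.
R7C7 = 7 (sole candidate).
R1C6 = 1 (sole candidate).
R3C7 = 6 (sole candidate).
R4C6 = 2 (sole candidate).
R5C6 = 6 (sole candidate).
R1C4 = 7 (sole candidate).
R2C6 = 4 (sole candidate).
R2C7 = 8 (sole candidate).
R3C2 = 5 (sole candidate).
R3C5 = 3 (sole candidate).
R8C7 = 1 (sole candidate).
R1C2 = 8 (sole candidate).
R3C1 = 7 (sole candidate).
R3C4 = 4 (sole candidate).
R5C7 = 3 (sole candidate).
R8C4 = 5 (sole candidate).
R8C5 = 8 (sole candidate).
R8C8 = 7 (sole candidate).
R9C5 = 6 (sole candidate).
R2C5 = 1 (sole candidate).
R6C4 = 1: row 6 has {2,4,7}; col 4 has {2,4,5,7,8}; region has {2,3,4,6,7,9} → only 1 remains.
R8C2 = 2 (sole candidate).
R9C4 = 9 (sole candidate).
R2C4 = 6 (sole candidate).
R4C4 = 3 (sole candidate).
R6C2 = 6: row 6 has {1,2,4,7}; col 2 has {2,3,4,5,8,9}; region has {2,3,4,5,7} → only 6 remains.
R8C1 = 3 (sole candidate).
R8C9 = 4 (sole candidate).
R9C3 = 4 (sole candidate).
R9C9 = 8 (sole candidate).
R2C1 = 2 (sole candidate).
R4C2 = 1 (sole candidate).
R4C9 = 9 (sole candidate).
R5C9 = 5 (sole candidate).
R6C1 = 8: row 6 has {1,2,4,6,7}; col 1 has {2,3,4,5,7,9}; region has {2,3,4,5,9} → only 8 remains.
R6C3 = 9: row 6 has {1,2,4,6,7,8}; col 3 has {1,2,3,4,5,6,7}; region has {1,2,3,4,5,6,7} → only 9 remains.
R6C8 = 5: row 6 has {1,2,4,6,7,8,9}; col 8 has {2,3,4,6,7,9}; region has {1,2,3,4,6,7,9} → only 5 remains.
R6C9 = 3: row 6 has {1,2,4,5,6,7,8,9}; col 9 has {1,2,4,5,6,7,8,9}; region has {2,4,5,6,7,8,9} → only 3 remains.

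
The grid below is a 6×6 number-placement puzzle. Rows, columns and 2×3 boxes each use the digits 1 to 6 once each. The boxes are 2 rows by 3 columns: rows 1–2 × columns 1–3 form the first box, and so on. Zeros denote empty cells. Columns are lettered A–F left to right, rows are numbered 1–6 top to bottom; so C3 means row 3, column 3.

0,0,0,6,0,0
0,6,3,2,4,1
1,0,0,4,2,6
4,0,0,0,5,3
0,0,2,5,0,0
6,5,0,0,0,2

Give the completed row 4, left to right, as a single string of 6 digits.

426153

E1 = 3 (sole candidate).
F1 = 5 (sole candidate).
A2 = 5 (sole candidate).
B3 = 3 (sole candidate).
C3 = 5 (sole candidate).
B4 = 2: row 4 has {3,4,5}; col 2 has {3,5,6}; box has {1,3,4,5} → only 2 remains.
C4 = 6: row 4 has {2,3,4,5}; col 3 has {2,3,5}; box has {1,2,3,4,5} → only 6 remains.
D4 = 1: row 4 has {2,3,4,5,6}; col 4 has {2,4,5,6}; box has {2,3,4,5,6} → only 1 remains.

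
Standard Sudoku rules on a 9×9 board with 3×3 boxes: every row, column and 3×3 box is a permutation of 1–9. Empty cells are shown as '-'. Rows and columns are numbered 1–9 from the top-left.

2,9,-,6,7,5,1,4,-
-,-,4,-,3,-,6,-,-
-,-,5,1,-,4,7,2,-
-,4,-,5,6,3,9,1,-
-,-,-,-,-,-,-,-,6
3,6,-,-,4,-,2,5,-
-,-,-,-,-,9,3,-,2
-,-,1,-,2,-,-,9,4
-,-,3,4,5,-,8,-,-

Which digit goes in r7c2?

r1c3 = 8: row 1 has {1,2,4,5,6,7,9}; col 3 has {1,3,4,5}; box has {2,4,5,9} → only 8 remains.
r1c9 = 3: row 1 has {1,2,4,5,6,7,8,9}; col 9 has {2,4,6}; box has {1,2,4,6,7} → only 3 remains.
r2c8 = 8: row 2 has {3,4,6}; col 8 has {1,2,4,5,9}; box has {1,2,3,4,6,7} → only 8 remains.
r3c1 = 6: row 3 has {1,2,4,5,7}; col 1 has {2,3}; box has {2,4,5,8,9} → only 6 remains.
r3c2 = 3: row 3 has {1,2,4,5,6,7}; col 2 has {4,6,9}; box has {2,4,5,6,8,9} → only 3 remains.
r3c9 = 9: row 3 has {1,2,3,4,5,6,7}; col 9 has {2,3,4,6}; box has {1,2,3,4,6,7,8} → only 9 remains.
r5c7 = 4: row 5 has {6}; col 7 has {1,2,3,6,7,8,9}; box has {1,2,5,6,9} → only 4 remains.
r8c7 = 5: row 8 has {1,2,4,9}; col 7 has {1,2,3,4,6,7,8,9}; box has {2,3,4,8,9} → only 5 remains.
r2c6 = 2: row 2 has {3,4,6,8}; col 6 has {3,4,5,9}; box has {1,3,4,5,6,7} → only 2 remains.
r2c9 = 5: row 2 has {2,3,4,6,8}; col 9 has {2,3,4,6,9}; box has {1,2,3,4,6,7,8,9} → only 5 remains.
r3c5 = 8: row 3 has {1,2,3,4,5,6,7,9}; col 5 has {2,3,4,5,6,7}; box has {1,2,3,4,5,6,7} → only 8 remains.
r7c5 = 1: row 7 has {2,3,9}; col 5 has {2,3,4,5,6,7,8}; box has {2,4,5,9} → only 1 remains.
r2c4 = 9: row 2 has {2,3,4,5,6,8}; col 4 has {1,4,5,6}; box has {1,2,3,4,5,6,7,8} → only 9 remains.
r5c5 = 9: row 5 has {4,6}; col 5 has {1,2,3,4,5,6,7,8}; box has {3,4,5,6} → only 9 remains.
r4c3 = 2: in row 4, 2 can only go here (every other open cell in that row sees a 2).
r5c3 = 7: row 5 has {4,6,9}; col 3 has {1,2,3,4,5,8}; box has {2,3,4,6} → only 7 remains.
r5c8 = 3: row 5 has {4,6,7,9}; col 8 has {1,2,4,5,8,9}; box has {1,2,4,5,6,9} → only 3 remains.
r6c3 = 9: row 6 has {2,3,4,5,6}; col 3 has {1,2,3,4,5,7,8}; box has {2,3,4,6,7} → only 9 remains.
r7c3 = 6: row 7 has {1,2,3,9}; col 3 has {1,2,3,4,5,7,8,9}; box has {1,3} → only 6 remains.
r7c8 = 7: row 7 has {1,2,3,6,9}; col 8 has {1,2,3,4,5,8,9}; box has {2,3,4,5,8,9} → only 7 remains.
r9c8 = 6: row 9 has {3,4,5,8}; col 8 has {1,2,3,4,5,7,8,9}; box has {2,3,4,5,7,8,9} → only 6 remains.
r9c9 = 1: row 9 has {3,4,5,6,8}; col 9 has {2,3,4,5,6,9}; box has {2,3,4,5,6,7,8,9} → only 1 remains.
r4c1 = 8: row 4 has {1,2,3,4,5,6,9}; col 1 has {2,3,6}; box has {2,3,4,6,7,9} → only 8 remains.
r4c9 = 7: row 4 has {1,2,3,4,5,6,8,9}; col 9 has {1,2,3,4,5,6,9}; box has {1,2,3,4,5,6,9} → only 7 remains.
r6c9 = 8: row 6 has {2,3,4,5,6,9}; col 9 has {1,2,3,4,5,6,7,9}; box has {1,2,3,4,5,6,7,9} → only 8 remains.
r7c4 = 8: row 7 has {1,2,3,6,7,9}; col 4 has {1,4,5,6,9}; box has {1,2,4,5,9} → only 8 remains.
r8c1 = 7: row 8 has {1,2,4,5,9}; col 1 has {2,3,6,8}; box has {1,3,6} → only 7 remains.
r8c2 = 8: row 8 has {1,2,4,5,7,9}; col 2 has {3,4,6,9}; box has {1,3,6,7} → only 8 remains.
r8c4 = 3: row 8 has {1,2,4,5,7,8,9}; col 4 has {1,4,5,6,8,9}; box has {1,2,4,5,8,9} → only 3 remains.
r8c6 = 6: row 8 has {1,2,3,4,5,7,8,9}; col 6 has {2,3,4,5,9}; box has {1,2,3,4,5,8,9} → only 6 remains.
r9c1 = 9: row 9 has {1,3,4,5,6,8}; col 1 has {2,3,6,7,8}; box has {1,3,6,7,8} → only 9 remains.
r9c2 = 2: row 9 has {1,3,4,5,6,8,9}; col 2 has {3,4,6,8,9}; box has {1,3,6,7,8,9} → only 2 remains.
r9c6 = 7: row 9 has {1,2,3,4,5,6,8,9}; col 6 has {2,3,4,5,6,9}; box has {1,2,3,4,5,6,8,9} → only 7 remains.
r2c1 = 1: row 2 has {2,3,4,5,6,8,9}; col 1 has {2,3,6,7,8,9}; box has {2,3,4,5,6,8,9} → only 1 remains.
r2c2 = 7: row 2 has {1,2,3,4,5,6,8,9}; col 2 has {2,3,4,6,8,9}; box has {1,2,3,4,5,6,8,9} → only 7 remains.
r5c1 = 5: row 5 has {3,4,6,7,9}; col 1 has {1,2,3,6,7,8,9}; box has {2,3,4,6,7,8,9} → only 5 remains.
r5c2 = 1: row 5 has {3,4,5,6,7,9}; col 2 has {2,3,4,6,7,8,9}; box has {2,3,4,5,6,7,8,9} → only 1 remains.
r5c4 = 2: row 5 has {1,3,4,5,6,7,9}; col 4 has {1,3,4,5,6,8,9}; box has {3,4,5,6,9} → only 2 remains.
r5c6 = 8: row 5 has {1,2,3,4,5,6,7,9}; col 6 has {2,3,4,5,6,7,9}; box has {2,3,4,5,6,9} → only 8 remains.
r6c4 = 7: row 6 has {2,3,4,5,6,8,9}; col 4 has {1,2,3,4,5,6,8,9}; box has {2,3,4,5,6,8,9} → only 7 remains.
r6c6 = 1: row 6 has {2,3,4,5,6,7,8,9}; col 6 has {2,3,4,5,6,7,8,9}; box has {2,3,4,5,6,7,8,9} → only 1 remains.
r7c1 = 4: row 7 has {1,2,3,6,7,8,9}; col 1 has {1,2,3,5,6,7,8,9}; box has {1,2,3,6,7,8,9} → only 4 remains.
r7c2 = 5: row 7 has {1,2,3,4,6,7,8,9}; col 2 has {1,2,3,4,6,7,8,9}; box has {1,2,3,4,6,7,8,9} → only 5 remains.

5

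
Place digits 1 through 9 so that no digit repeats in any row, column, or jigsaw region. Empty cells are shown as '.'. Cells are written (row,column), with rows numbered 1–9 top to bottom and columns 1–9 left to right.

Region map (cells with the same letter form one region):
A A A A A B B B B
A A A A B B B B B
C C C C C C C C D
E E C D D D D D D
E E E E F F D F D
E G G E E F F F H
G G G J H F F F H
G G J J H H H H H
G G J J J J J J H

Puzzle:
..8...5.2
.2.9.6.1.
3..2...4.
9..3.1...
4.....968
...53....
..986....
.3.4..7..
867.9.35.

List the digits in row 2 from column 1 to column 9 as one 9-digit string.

523946817

(9,4) = 1 (sole candidate).
(9,6) = 2 (sole candidate).
(9,9) = 4 (sole candidate).
(5,4) = 7 (sole candidate).
(8,3) = 6 (sole candidate).
(1,4) = 6 (sole candidate).
(4,2) = 8 (sole candidate).
(4,3) = 5 (sole candidate).
(5,2) = 1 (sole candidate).
(5,3) = 2 (sole candidate).
(5,5) = 5 (sole candidate).
(5,6) = 3 (sole candidate).
(6,1) = 6 (sole candidate).
(3,3) = 1 (sole candidate).
(6,3) = 4 (sole candidate).
(2,3) = 3: row 2 has {1,2,6,9}; col 3 has {1,2,4,5,6,7,8,9}; region has {2,6,8,9} → only 3 remains.
(2,9) = 7: row 2 has {1,2,3,6,9}; col 9 has {2,4,8}; region has {1,2,5,6} → only 7 remains.
(4,9) = 6 (sole candidate).
(6,2) = 7 (sole candidate).
(7,2) = 5 (sole candidate).
(1,2) = 4 (sole candidate).
(1,6) = 9 (sole candidate).
(1,8) = 3 (sole candidate).
(2,1) = 5: row 2 has {1,2,3,6,7,9}; col 1 has {3,4,6,8,9}; region has {2,3,4,6,8,9} → only 5 remains.
(3,2) = 9 (sole candidate).
(3,9) = 5 (sole candidate).
(6,6) = 8 (sole candidate).
(8,6) = 5 (sole candidate).
(3,6) = 7 (sole candidate).
(7,6) = 4 (sole candidate).
(3,5) = 8 (sole candidate).
(3,7) = 6 (sole candidate).
(2,5) = 4: row 2 has {1,2,3,5,6,7,9}; col 5 has {3,5,6,8,9}; region has {1,2,3,5,6,7,9} → only 4 remains.
(2,7) = 8: row 2 has {1,2,3,4,5,6,7,9}; col 7 has {3,5,6,7,9}; region has {1,2,3,4,5,6,7,9} → only 8 remains.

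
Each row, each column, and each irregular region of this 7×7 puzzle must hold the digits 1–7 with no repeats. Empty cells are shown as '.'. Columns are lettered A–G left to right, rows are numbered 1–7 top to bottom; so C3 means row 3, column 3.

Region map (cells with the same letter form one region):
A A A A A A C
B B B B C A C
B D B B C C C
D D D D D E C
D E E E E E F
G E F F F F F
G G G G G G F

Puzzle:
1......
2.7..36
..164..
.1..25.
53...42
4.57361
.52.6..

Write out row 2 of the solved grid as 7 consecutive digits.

2475136

B2 = 4: row 2 has {2,3,6,7}; col 2 has {1,3,5}; region has {1,2,6,7} → only 4 remains.
D2 = 5: row 2 has {2,3,4,6,7}; col 4 has {6,7}; region has {1,2,4,6,7} → only 5 remains.
E2 = 1: row 2 has {2,3,4,5,6,7}; col 5 has {2,3,4,6}; region has {4,6} → only 1 remains.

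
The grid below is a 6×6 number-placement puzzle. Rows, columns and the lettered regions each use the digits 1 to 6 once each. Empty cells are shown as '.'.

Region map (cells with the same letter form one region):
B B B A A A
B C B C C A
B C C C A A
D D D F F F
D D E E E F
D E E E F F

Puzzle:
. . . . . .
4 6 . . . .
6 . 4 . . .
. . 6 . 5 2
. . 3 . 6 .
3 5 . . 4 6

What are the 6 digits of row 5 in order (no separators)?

R4C1 = 1 (sole candidate).
R4C2 = 4 (sole candidate).
R4C4 = 3 (sole candidate).
R5C2 = 2: row 5 has {3,6}; col 2 has {4,5,6}; region has {1,3,4,6} → only 2 remains.
R5C6 = 1: row 5 has {2,3,6}; col 6 has {2,6}; region has {2,3,4,5,6} → only 1 remains.
R5C1 = 5: row 5 has {1,2,3,6}; col 1 has {1,3,4,6}; region has {1,2,3,4,6} → only 5 remains.
R5C4 = 4: row 5 has {1,2,3,5,6}; col 4 has {3}; region has {3,5,6} → only 4 remains.

523461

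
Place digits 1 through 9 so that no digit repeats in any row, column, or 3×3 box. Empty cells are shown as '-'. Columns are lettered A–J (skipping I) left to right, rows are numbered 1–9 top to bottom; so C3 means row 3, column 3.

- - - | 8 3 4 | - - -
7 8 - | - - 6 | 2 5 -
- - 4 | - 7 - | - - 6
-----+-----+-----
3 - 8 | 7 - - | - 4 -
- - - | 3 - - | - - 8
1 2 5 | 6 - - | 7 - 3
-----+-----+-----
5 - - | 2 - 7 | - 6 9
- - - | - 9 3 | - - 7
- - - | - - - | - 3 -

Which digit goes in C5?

J1 = 1: row 1 has {3,4,8}; col 9 has {3,6,7,8,9}; box has {2,5,6} → only 1 remains.
E2 = 1: row 2 has {2,5,6,7,8}; col 5 has {3,7,9}; box has {3,4,6,7,8} → only 1 remains.
J2 = 4: row 2 has {1,2,5,6,7,8}; col 9 has {1,3,6,7,8,9}; box has {1,2,5,6} → only 4 remains.
H6 = 9: row 6 has {1,2,3,5,6,7}; col 8 has {3,4,5,6}; box has {3,4,7,8} → only 9 remains.
G1 = 9: row 1 has {1,3,4,8}; col 7 has {2,7}; box has {1,2,4,5,6} → only 9 remains.
H1 = 7: row 1 has {1,3,4,8,9}; col 8 has {3,4,5,6,9}; box has {1,2,4,5,6,9} → only 7 remains.
D2 = 9: row 2 has {1,2,4,5,6,7,8}; col 4 has {2,3,6,7,8}; box has {1,3,4,6,7,8} → only 9 remains.
D3 = 5: row 3 has {4,6,7}; col 4 has {2,3,6,7,8,9}; box has {1,3,4,6,7,8,9} → only 5 remains.
F3 = 2: row 3 has {4,5,6,7}; col 6 has {3,4,6,7}; box has {1,3,4,5,6,7,8,9} → only 2 remains.
H3 = 8: row 3 has {2,4,5,6,7}; col 8 has {3,4,5,6,7,9}; box has {1,2,4,5,6,7,9} → only 8 remains.
F6 = 8: row 6 has {1,2,3,5,6,7,9}; col 6 has {2,3,4,6,7}; box has {3,6,7} → only 8 remains.
C2 = 3: row 2 has {1,2,4,5,6,7,8,9}; col 3 has {4,5,8}; box has {4,7,8} → only 3 remains.
A3 = 9: row 3 has {2,4,5,6,7,8}; col 1 has {1,3,5,7}; box has {3,4,7,8} → only 9 remains.
B3 = 1: row 3 has {2,4,5,6,7,8,9}; col 2 has {2,8}; box has {3,4,7,8,9} → only 1 remains.
G3 = 3: row 3 has {1,2,4,5,6,7,8,9}; col 7 has {2,7,9}; box has {1,2,4,5,6,7,8,9} → only 3 remains.
E6 = 4: row 6 has {1,2,3,5,6,7,8,9}; col 5 has {1,3,7,9}; box has {3,6,7,8} → only 4 remains.
C7 = 1: row 7 has {2,5,6,7,9}; col 3 has {3,4,5,8}; box has {5} → only 1 remains.
E7 = 8: row 7 has {1,2,5,6,7,9}; col 5 has {1,3,4,7,9}; box has {2,3,7,9} → only 8 remains.
G7 = 4: row 7 has {1,2,5,6,7,8,9}; col 7 has {2,3,7,9}; box has {3,6,7,9} → only 4 remains.
B7 = 3: row 7 has {1,2,4,5,6,7,8,9}; col 2 has {1,2,8}; box has {1,5} → only 3 remains.
B1 = 5: in row 1, 5 can only go here (every other open cell in that row sees a 5).
G8 = 5: in row 8, 5 can only go here (every other open cell in that row sees a 5).
J9 = 2: row 9 has {3}; col 9 has {1,3,4,6,7,8,9}; box has {3,4,5,6,7,9} → only 2 remains.
J4 = 5: row 4 has {3,4,7,8}; col 9 has {1,2,3,4,6,7,8,9}; box has {3,4,7,8,9} → only 5 remains.
H8 = 1: row 8 has {3,5,7,9}; col 8 has {3,4,5,6,7,8,9}; box has {2,3,4,5,6,7,9} → only 1 remains.
G9 = 8: row 9 has {2,3}; col 7 has {2,3,4,5,7,9}; box has {1,2,3,4,5,6,7,9} → only 8 remains.
E4 = 2: row 4 has {3,4,5,7,8}; col 5 has {1,3,4,7,8,9}; box has {3,4,6,7,8} → only 2 remains.
E5 = 5: row 5 has {3,8}; col 5 has {1,2,3,4,7,8,9}; box has {2,3,4,6,7,8} → only 5 remains.
H5 = 2: row 5 has {3,5,8}; col 8 has {1,3,4,5,6,7,8,9}; box has {3,4,5,7,8,9} → only 2 remains.
D8 = 4: row 8 has {1,3,5,7,9}; col 4 has {2,3,5,6,7,8,9}; box has {2,3,7,8,9} → only 4 remains.
D9 = 1: row 9 has {2,3,8}; col 4 has {2,3,4,5,6,7,8,9}; box has {2,3,4,7,8,9} → only 1 remains.
E9 = 6: row 9 has {1,2,3,8}; col 5 has {1,2,3,4,5,7,8,9}; box has {1,2,3,4,7,8,9} → only 6 remains.
F9 = 5: row 9 has {1,2,3,6,8}; col 6 has {2,3,4,6,7,8}; box has {1,2,3,4,6,7,8,9} → only 5 remains.
B8 = 6: row 8 has {1,3,4,5,7,9}; col 2 has {1,2,3,5,8}; box has {1,3,5} → only 6 remains.
C8 = 2: row 8 has {1,3,4,5,6,7,9}; col 3 has {1,3,4,5,8}; box has {1,3,5,6} → only 2 remains.
A9 = 4: row 9 has {1,2,3,5,6,8}; col 1 has {1,3,5,7,9}; box has {1,2,3,5,6} → only 4 remains.
C1 = 6: row 1 has {1,3,4,5,7,8,9}; col 3 has {1,2,3,4,5,8}; box has {1,3,4,5,7,8,9} → only 6 remains.
B4 = 9: row 4 has {2,3,4,5,7,8}; col 2 has {1,2,3,5,6,8}; box has {1,2,3,5,8} → only 9 remains.
F4 = 1: row 4 has {2,3,4,5,7,8,9}; col 6 has {2,3,4,5,6,7,8}; box has {2,3,4,5,6,7,8} → only 1 remains.
G4 = 6: row 4 has {1,2,3,4,5,7,8,9}; col 7 has {2,3,4,5,7,8,9}; box has {2,3,4,5,7,8,9} → only 6 remains.
A5 = 6: row 5 has {2,3,5,8}; col 1 has {1,3,4,5,7,9}; box has {1,2,3,5,8,9} → only 6 remains.
C5 = 7: row 5 has {2,3,5,6,8}; col 3 has {1,2,3,4,5,6,8}; box has {1,2,3,5,6,8,9} → only 7 remains.

7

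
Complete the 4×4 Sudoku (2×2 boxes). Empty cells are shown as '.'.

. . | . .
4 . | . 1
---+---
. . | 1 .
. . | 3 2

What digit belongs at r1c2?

1

r2c3 = 2: row 2 has {1,4}; col 3 has {1,3}; box has {1} → only 2 remains.
r3c4 = 4: row 3 has {1}; col 4 has {1,2}; box has {1,2,3} → only 4 remains.
r4c1 = 1: row 4 has {2,3}; col 1 has {4}; box has {} → only 1 remains.
r4c2 = 4: row 4 has {1,2,3}; col 2 has {}; box has {1} → only 4 remains.
r1c3 = 4: row 1 has {}; col 3 has {1,2,3}; box has {1,2} → only 4 remains.
r1c4 = 3: row 1 has {4}; col 4 has {1,2,4}; box has {1,2,4} → only 3 remains.
r2c2 = 3: row 2 has {1,2,4}; col 2 has {4}; box has {4} → only 3 remains.
r3c2 = 2: row 3 has {1,4}; col 2 has {3,4}; box has {1,4} → only 2 remains.
r1c1 = 2: row 1 has {3,4}; col 1 has {1,4}; box has {3,4} → only 2 remains.
r1c2 = 1: row 1 has {2,3,4}; col 2 has {2,3,4}; box has {2,3,4} → only 1 remains.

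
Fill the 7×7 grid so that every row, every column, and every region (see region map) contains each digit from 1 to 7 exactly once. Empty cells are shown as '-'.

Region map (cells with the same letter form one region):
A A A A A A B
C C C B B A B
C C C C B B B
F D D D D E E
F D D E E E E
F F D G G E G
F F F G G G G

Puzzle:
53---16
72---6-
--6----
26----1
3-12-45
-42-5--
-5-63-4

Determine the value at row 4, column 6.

row 2, column 7 = 3: row 2 has {2,6,7}; col 7 has {1,4,5,6}; region has {6} → only 3 remains.
row 3, column 2 = 1: row 3 has {6}; col 2 has {2,3,4,5,6}; region has {2,6,7} → only 1 remains.
row 5, column 2 = 7: row 5 has {1,2,3,4,5}; col 2 has {1,2,3,4,5,6}; region has {1,2,6} → only 7 remains.
row 5, column 5 = 6: row 5 has {1,2,3,4,5,7}; col 5 has {3,5}; region has {1,2,4,5} → only 6 remains.
row 6, column 7 = 7: row 6 has {2,4,5}; col 7 has {1,3,4,5,6}; region has {3,4,5,6} → only 7 remains.
row 7, column 1 = 1: row 7 has {3,4,5,6}; col 1 has {2,3,5,7}; region has {2,3,4,5} → only 1 remains.
row 7, column 3 = 7: row 7 has {1,3,4,5,6}; col 3 has {1,2,6}; region has {1,2,3,4,5} → only 7 remains.
row 7, column 6 = 2: row 7 has {1,3,4,5,6,7}; col 6 has {1,4,6}; region has {3,4,5,6,7} → only 2 remains.
row 1, column 3 = 4: row 1 has {1,3,5,6}; col 3 has {1,2,6,7}; region has {1,3,5,6} → only 4 remains.
row 1, column 4 = 7: row 1 has {1,3,4,5,6}; col 4 has {2,6}; region has {1,3,4,5,6} → only 7 remains.
row 1, column 5 = 2: row 1 has {1,3,4,5,6,7}; col 5 has {3,5,6}; region has {1,3,4,5,6,7} → only 2 remains.
row 2, column 3 = 5: row 2 has {2,3,6,7}; col 3 has {1,2,4,6,7}; region has {1,2,6,7} → only 5 remains.
row 3, column 1 = 4: row 3 has {1,6}; col 1 has {1,2,3,5,7}; region has {1,2,5,6,7} → only 4 remains.
row 3, column 4 = 3: row 3 has {1,4,6}; col 4 has {2,6,7}; region has {1,2,4,5,6,7} → only 3 remains.
row 3, column 5 = 7: row 3 has {1,3,4,6}; col 5 has {2,3,5,6}; region has {3,6} → only 7 remains.
row 3, column 6 = 5: row 3 has {1,3,4,6,7}; col 6 has {1,2,4,6}; region has {3,6,7} → only 5 remains.
row 3, column 7 = 2: row 3 has {1,3,4,5,6,7}; col 7 has {1,3,4,5,6,7}; region has {3,5,6,7} → only 2 remains.
row 4, column 3 = 3: row 4 has {1,2,6}; col 3 has {1,2,4,5,6,7}; region has {1,2,6,7} → only 3 remains.
row 4, column 5 = 4: row 4 has {1,2,3,6}; col 5 has {2,3,5,6,7}; region has {1,2,3,6,7} → only 4 remains.
row 4, column 6 = 7: row 4 has {1,2,3,4,6}; col 6 has {1,2,4,5,6}; region has {1,2,4,5,6} → only 7 remains.

7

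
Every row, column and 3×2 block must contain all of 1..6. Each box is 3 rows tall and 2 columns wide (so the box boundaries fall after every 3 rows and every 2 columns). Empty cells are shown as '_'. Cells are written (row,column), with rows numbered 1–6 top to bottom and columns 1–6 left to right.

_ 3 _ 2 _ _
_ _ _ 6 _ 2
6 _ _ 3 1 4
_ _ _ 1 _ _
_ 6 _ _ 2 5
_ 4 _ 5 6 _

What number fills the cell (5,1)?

1

(1,5) = 5: row 1 has {2,3}; col 5 has {1,2,6}; box has {1,2,4} → only 5 remains.
(1,6) = 6: row 1 has {2,3,5}; col 6 has {2,4,5}; box has {1,2,4,5} → only 6 remains.
(2,5) = 3: row 2 has {2,6}; col 5 has {1,2,5,6}; box has {1,2,4,5,6} → only 3 remains.
(3,3) = 5: row 3 has {1,3,4,6}; col 3 has {}; box has {2,3,6} → only 5 remains.
(4,5) = 4: row 4 has {1}; col 5 has {1,2,3,5,6}; box has {2,5,6} → only 4 remains.
(4,6) = 3: row 4 has {1,4}; col 6 has {2,4,5,6}; box has {2,4,5,6} → only 3 remains.
(5,4) = 4: row 5 has {2,5,6}; col 4 has {1,2,3,5,6}; box has {1,5} → only 4 remains.
(6,6) = 1: row 6 has {4,5,6}; col 6 has {2,3,4,5,6}; box has {2,3,4,5,6} → only 1 remains.
(3,2) = 2: row 3 has {1,3,4,5,6}; col 2 has {3,4,6}; box has {3,6} → only 2 remains.
(4,2) = 5: row 4 has {1,3,4}; col 2 has {2,3,4,6}; box has {4,6} → only 5 remains.
(5,3) = 3: row 5 has {2,4,5,6}; col 3 has {5}; box has {1,4,5} → only 3 remains.
(6,3) = 2: row 6 has {1,4,5,6}; col 3 has {3,5}; box has {1,3,4,5} → only 2 remains.
(2,2) = 1: row 2 has {2,3,6}; col 2 has {2,3,4,5,6}; box has {2,3,6} → only 1 remains.
(2,3) = 4: row 2 has {1,2,3,6}; col 3 has {2,3,5}; box has {2,3,5,6} → only 4 remains.
(4,1) = 2: row 4 has {1,3,4,5}; col 1 has {6}; box has {4,5,6} → only 2 remains.
(4,3) = 6: row 4 has {1,2,3,4,5}; col 3 has {2,3,4,5}; box has {1,2,3,4,5} → only 6 remains.
(5,1) = 1: row 5 has {2,3,4,5,6}; col 1 has {2,6}; box has {2,4,5,6} → only 1 remains.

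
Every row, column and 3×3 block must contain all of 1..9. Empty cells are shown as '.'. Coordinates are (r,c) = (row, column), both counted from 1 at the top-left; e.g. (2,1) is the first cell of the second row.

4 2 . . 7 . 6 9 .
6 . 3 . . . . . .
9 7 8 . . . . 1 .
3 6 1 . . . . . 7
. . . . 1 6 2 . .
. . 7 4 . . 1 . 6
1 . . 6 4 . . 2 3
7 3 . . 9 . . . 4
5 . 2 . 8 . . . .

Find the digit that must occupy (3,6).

(1,3) = 5: row 1 has {2,4,6,7,9}; col 3 has {1,2,3,7,8}; box has {2,3,4,6,7,8,9} → only 5 remains.
(1,9) = 8: row 1 has {2,4,5,6,7,9}; col 9 has {3,4,6,7}; box has {1,6,9} → only 8 remains.
(2,2) = 1: row 2 has {3,6}; col 2 has {2,3,6,7}; box has {2,3,4,5,6,7,8,9} → only 1 remains.
(5,1) = 8: row 5 has {1,2,6}; col 1 has {1,3,4,5,6,7,9}; box has {1,3,6,7} → only 8 remains.
(6,1) = 2: row 6 has {1,4,6,7}; col 1 has {1,3,4,5,6,7,8,9}; box has {1,3,6,7,8} → only 2 remains.
(7,3) = 9: row 7 has {1,2,3,4,6}; col 3 has {1,2,3,5,7,8}; box has {1,2,3,5,7} → only 9 remains.
(8,3) = 6: row 8 has {3,4,7,9}; col 3 has {1,2,3,5,7,8,9}; box has {1,2,3,5,7,9} → only 6 remains.
(9,2) = 4: row 9 has {2,5,8}; col 2 has {1,2,3,6,7}; box has {1,2,3,5,6,7,9} → only 4 remains.
(5,3) = 4: row 5 has {1,2,6,8}; col 3 has {1,2,3,5,6,7,8,9}; box has {1,2,3,6,7,8} → only 4 remains.
(7,2) = 8: row 7 has {1,2,3,4,6,9}; col 2 has {1,2,3,4,6,7}; box has {1,2,3,4,5,6,7,9} → only 8 remains.
(3,5) = 6: in row 3, 6 can only go here (every other open cell in that row sees a 6).
(5,4) = 7: in row 5, 7 can only go here (every other open cell in that row sees a 7).
(5,8) = 3: in row 5, 3 can only go here (every other open cell in that row sees a 3).
(9,8) = 6: in row 9, 6 can only go here (every other open cell in that row sees a 6).
(6,5) = 3: in column 5, 3 can only go here (every other open cell in that column sees a 3).
(3,7) = 3: in column 7, 3 can only go here (every other open cell in that column sees a 3).
(3,6) = 4: in row 3, 4 can only go here (every other open cell in that row sees a 4).

4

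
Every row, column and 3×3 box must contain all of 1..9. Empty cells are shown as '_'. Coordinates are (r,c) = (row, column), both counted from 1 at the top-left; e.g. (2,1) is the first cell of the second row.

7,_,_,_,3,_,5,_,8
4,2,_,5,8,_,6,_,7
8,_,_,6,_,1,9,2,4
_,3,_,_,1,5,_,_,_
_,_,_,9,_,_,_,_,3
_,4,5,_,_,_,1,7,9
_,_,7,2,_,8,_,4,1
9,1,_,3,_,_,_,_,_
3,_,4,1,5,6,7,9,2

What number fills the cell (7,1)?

(1,4) = 4 (sole candidate).
(1,8) = 1 (sole candidate).
(2,6) = 9 (sole candidate).
(2,8) = 3 (sole candidate).
(3,2) = 5 (sole candidate).
(3,3) = 3 (sole candidate).
(3,5) = 7 (sole candidate).
(4,9) = 6 (sole candidate).
(6,4) = 8 (sole candidate).
(7,2) = 6 (sole candidate).
(7,5) = 9 (sole candidate).
(7,7) = 3 (sole candidate).
(8,5) = 4 (sole candidate).
(8,6) = 7 (sole candidate).
(8,7) = 8 (sole candidate).
(8,9) = 5 (sole candidate).
(9,2) = 8 (sole candidate).
(1,2) = 9 (sole candidate).
(1,3) = 6 (sole candidate).
(1,6) = 2 (sole candidate).
(2,3) = 1 (sole candidate).
(4,1) = 2 (sole candidate).
(4,4) = 7 (sole candidate).
(4,7) = 4 (sole candidate).
(4,8) = 8 (sole candidate).
(5,2) = 7 (sole candidate).
(5,3) = 8 (sole candidate).
(5,6) = 4 (sole candidate).
(5,7) = 2 (sole candidate).
(5,8) = 5 (sole candidate).
(6,1) = 6 (sole candidate).
(6,5) = 2 (sole candidate).
(6,6) = 3 (sole candidate).
(7,1) = 5: row 7 has {1,2,3,4,6,7,8,9}; col 1 has {2,3,4,6,7,8,9}; box has {1,3,4,6,7,8,9} → only 5 remains.

5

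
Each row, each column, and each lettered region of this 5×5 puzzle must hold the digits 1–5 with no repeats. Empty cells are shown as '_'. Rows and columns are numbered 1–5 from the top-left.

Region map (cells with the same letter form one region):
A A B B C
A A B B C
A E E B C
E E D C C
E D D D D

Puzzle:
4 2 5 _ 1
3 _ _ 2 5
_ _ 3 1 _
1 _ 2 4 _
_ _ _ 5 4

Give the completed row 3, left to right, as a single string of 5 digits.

54312

r1c4 = 3 (sole candidate).
r2c2 = 1 (sole candidate).
r2c3 = 4 (sole candidate).
r3c1 = 5: row 3 has {1,3}; col 1 has {1,3,4}; region has {1,2,3,4} → only 5 remains.
r3c2 = 4: row 3 has {1,3,5}; col 2 has {1,2}; region has {1,3} → only 4 remains.
r3c5 = 2: row 3 has {1,3,4,5}; col 5 has {1,4,5}; region has {1,4,5} → only 2 remains.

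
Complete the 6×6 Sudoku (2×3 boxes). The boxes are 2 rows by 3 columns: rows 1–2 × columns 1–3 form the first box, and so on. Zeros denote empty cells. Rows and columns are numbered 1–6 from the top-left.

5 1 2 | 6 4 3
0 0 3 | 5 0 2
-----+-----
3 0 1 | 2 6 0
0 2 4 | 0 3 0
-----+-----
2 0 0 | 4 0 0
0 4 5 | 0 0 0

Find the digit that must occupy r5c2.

3

r2c2 = 6: row 2 has {2,3,5}; col 2 has {1,2,4}; box has {1,2,3,5} → only 6 remains.
r2c5 = 1: row 2 has {2,3,5,6}; col 5 has {3,4,6}; box has {2,3,4,5,6} → only 1 remains.
r3c2 = 5: row 3 has {1,2,3,6}; col 2 has {1,2,4,6}; box has {1,2,3,4} → only 5 remains.
r3c6 = 4: row 3 has {1,2,3,5,6}; col 6 has {2,3}; box has {2,3,6} → only 4 remains.
r4c1 = 6: row 4 has {2,3,4}; col 1 has {2,3,5}; box has {1,2,3,4,5} → only 6 remains.
r4c4 = 1: row 4 has {2,3,4,6}; col 4 has {2,4,5,6}; box has {2,3,4,6} → only 1 remains.
r4c6 = 5: row 4 has {1,2,3,4,6}; col 6 has {2,3,4}; box has {1,2,3,4,6} → only 5 remains.
r5c2 = 3: row 5 has {2,4}; col 2 has {1,2,4,5,6}; box has {2,4,5} → only 3 remains.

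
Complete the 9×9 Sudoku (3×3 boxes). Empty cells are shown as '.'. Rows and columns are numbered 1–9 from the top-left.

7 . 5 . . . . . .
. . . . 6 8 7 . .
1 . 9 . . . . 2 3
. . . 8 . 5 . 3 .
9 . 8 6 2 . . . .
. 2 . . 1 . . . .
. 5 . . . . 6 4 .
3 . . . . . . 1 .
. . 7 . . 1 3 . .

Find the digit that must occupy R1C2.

R3C2 = 6 (hidden single in row 3).
R3C7 = 8 (hidden single in row 3).
R1C2 = 8: in row 1, 8 can only go here (every other open cell in that row sees an 8).

8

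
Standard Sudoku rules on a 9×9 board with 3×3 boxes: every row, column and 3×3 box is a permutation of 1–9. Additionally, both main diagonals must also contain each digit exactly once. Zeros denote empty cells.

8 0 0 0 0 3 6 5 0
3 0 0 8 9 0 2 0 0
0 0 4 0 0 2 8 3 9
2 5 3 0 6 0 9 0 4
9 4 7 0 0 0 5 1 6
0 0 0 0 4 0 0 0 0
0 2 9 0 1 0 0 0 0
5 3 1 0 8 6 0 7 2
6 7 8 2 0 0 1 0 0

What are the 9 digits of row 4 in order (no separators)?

253167984

row 1, column 3 = 2: row 1 has {3,5,6,8}; col 3 has {1,3,4,7,8,9}; box has {3,4,8} → only 2 remains.
row 1, column 5 = 7: row 1 has {2,3,5,6,8}; col 5 has {1,4,6,8,9}; box has {2,3,8,9} → only 7 remains.
row 1, column 9 = 1: row 1 has {2,3,5,6,7,8}; col 9 has {2,4,6,9}; box has {2,3,5,6,8,9}; anti-diagonal has {3,6,8,9} → only 1 remains.
row 2, column 8 = 4: row 2 has {2,3,8,9}; col 8 has {1,3,5,7}; box has {1,2,3,5,6,8,9}; anti-diagonal has {1,3,6,8,9} → only 4 remains.
row 2, column 9 = 7: row 2 has {2,3,4,8,9}; col 9 has {1,2,4,6,9}; box has {1,2,3,4,5,6,8,9} → only 7 remains.
row 3, column 5 = 5: row 3 has {2,3,4,8,9}; col 5 has {1,4,6,7,8,9}; box has {2,3,7,8,9} → only 5 remains.
row 4, column 4 = 1: row 4 has {2,3,4,5,6,9}; col 4 has {2,8}; box has {4,6}; main diagonal has {4,7,8} → only 1 remains.
row 4, column 6 = 7: row 4 has {1,2,3,4,5,6,9}; col 6 has {2,3,6}; box has {1,4,6}; anti-diagonal has {1,3,4,6,8,9} → only 7 remains.
row 4, column 8 = 8: row 4 has {1,2,3,4,5,6,7,9}; col 8 has {1,3,4,5,7}; box has {1,4,5,6,9} → only 8 remains.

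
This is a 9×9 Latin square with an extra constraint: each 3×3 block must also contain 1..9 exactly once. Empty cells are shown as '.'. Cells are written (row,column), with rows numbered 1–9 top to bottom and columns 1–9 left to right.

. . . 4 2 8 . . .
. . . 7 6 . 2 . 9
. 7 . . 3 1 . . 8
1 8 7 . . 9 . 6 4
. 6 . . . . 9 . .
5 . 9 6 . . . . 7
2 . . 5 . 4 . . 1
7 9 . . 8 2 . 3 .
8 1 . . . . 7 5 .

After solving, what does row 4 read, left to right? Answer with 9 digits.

187259364

(2,6) = 5: row 2 has {2,6,7,9}; col 6 has {1,2,4,8,9}; box has {1,2,3,4,6,7,8} → only 5 remains.
(3,4) = 9: row 3 has {1,3,7,8}; col 4 has {4,5,6,7}; box has {1,2,3,4,5,6,7,8} → only 9 remains.
(3,8) = 4: row 3 has {1,3,7,8,9}; col 8 has {3,5,6}; box has {2,8,9} → only 4 remains.
(4,5) = 5: row 4 has {1,4,6,7,8,9}; col 5 has {2,3,6,8}; box has {6,9} → only 5 remains.
(4,7) = 3: row 4 has {1,4,5,6,7,8,9}; col 7 has {2,7,9}; box has {4,6,7,9} → only 3 remains.
(6,6) = 3: row 6 has {5,6,7,9}; col 6 has {1,2,4,5,8,9}; box has {5,6,9} → only 3 remains.
(7,2) = 3: row 7 has {1,2,4,5}; col 2 has {1,6,7,8,9}; box has {1,2,7,8,9} → only 3 remains.
(7,3) = 6: row 7 has {1,2,3,4,5}; col 3 has {7,9}; box has {1,2,3,7,8,9} → only 6 remains.
(7,7) = 8: row 7 has {1,2,3,4,5,6}; col 7 has {2,3,7,9}; box has {1,3,5,7} → only 8 remains.
(7,8) = 9: row 7 has {1,2,3,4,5,6,8}; col 8 has {3,4,5,6}; box has {1,3,5,7,8} → only 9 remains.
(8,4) = 1: row 8 has {2,3,7,8,9}; col 4 has {4,5,6,7,9}; box has {2,4,5,8} → only 1 remains.
(8,9) = 6: row 8 has {1,2,3,7,8,9}; col 9 has {1,4,7,8,9}; box has {1,3,5,7,8,9} → only 6 remains.
(9,3) = 4: row 9 has {1,5,7,8}; col 3 has {6,7,9}; box has {1,2,3,6,7,8,9} → only 4 remains.
(9,4) = 3: row 9 has {1,4,5,7,8}; col 4 has {1,4,5,6,7,9}; box has {1,2,4,5,8} → only 3 remains.
(9,5) = 9: row 9 has {1,3,4,5,7,8}; col 5 has {2,3,5,6,8}; box has {1,2,3,4,5,8} → only 9 remains.
(9,6) = 6: row 9 has {1,3,4,5,7,8,9}; col 6 has {1,2,3,4,5,8,9}; box has {1,2,3,4,5,8,9} → only 6 remains.
(9,9) = 2: row 9 has {1,3,4,5,6,7,8,9}; col 9 has {1,4,6,7,8,9}; box has {1,3,5,6,7,8,9} → only 2 remains.
(1,2) = 5: row 1 has {2,4,8}; col 2 has {1,3,6,7,8,9}; box has {7} → only 5 remains.
(1,9) = 3: row 1 has {2,4,5,8}; col 9 has {1,2,4,6,7,8,9}; box has {2,4,8,9} → only 3 remains.
(2,2) = 4: row 2 has {2,5,6,7,9}; col 2 has {1,3,5,6,7,8,9}; box has {5,7} → only 4 remains.
(2,8) = 1: row 2 has {2,4,5,6,7,9}; col 8 has {3,4,5,6,9}; box has {2,3,4,8,9} → only 1 remains.
(3,1) = 6: row 3 has {1,3,4,7,8,9}; col 1 has {1,2,5,7,8}; box has {4,5,7} → only 6 remains.
(3,3) = 2: row 3 has {1,3,4,6,7,8,9}; col 3 has {4,6,7,9}; box has {4,5,6,7} → only 2 remains.
(3,7) = 5: row 3 has {1,2,3,4,6,7,8,9}; col 7 has {2,3,7,8,9}; box has {1,2,3,4,8,9} → only 5 remains.
(4,4) = 2: row 4 has {1,3,4,5,6,7,8,9}; col 4 has {1,3,4,5,6,7,9}; box has {3,5,6,9} → only 2 remains.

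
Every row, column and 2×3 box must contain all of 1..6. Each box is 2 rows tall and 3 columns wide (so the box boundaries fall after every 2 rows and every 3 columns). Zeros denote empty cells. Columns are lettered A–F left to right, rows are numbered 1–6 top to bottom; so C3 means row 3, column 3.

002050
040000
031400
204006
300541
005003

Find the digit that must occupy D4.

F1 = 4: row 1 has {2,5}; col 6 has {1,3,6}; box has {5} → only 4 remains.
F2 = 2: row 2 has {4}; col 6 has {1,3,4,6}; box has {4,5} → only 2 remains.
E3 = 2: row 3 has {1,3,4}; col 5 has {4,5}; box has {4,6} → only 2 remains.
F3 = 5: row 3 has {1,2,3,4}; col 6 has {1,2,3,4,6}; box has {2,4,6} → only 5 remains.
B4 = 5: row 4 has {2,4,6}; col 2 has {3,4}; box has {1,2,3,4} → only 5 remains.
C5 = 6: row 5 has {1,3,4,5}; col 3 has {1,2,4,5}; box has {3,5} → only 6 remains.
E6 = 6: row 6 has {3,5}; col 5 has {2,4,5}; box has {1,3,4,5} → only 6 remains.
C2 = 3: row 2 has {2,4}; col 3 has {1,2,4,5,6}; box has {2,4} → only 3 remains.
E2 = 1: row 2 has {2,3,4}; col 5 has {2,4,5,6}; box has {2,4,5} → only 1 remains.
A3 = 6: row 3 has {1,2,3,4,5}; col 1 has {2,3}; box has {1,2,3,4,5} → only 6 remains.
E4 = 3: row 4 has {2,4,5,6}; col 5 has {1,2,4,5,6}; box has {2,4,5,6} → only 3 remains.
B5 = 2: row 5 has {1,3,4,5,6}; col 2 has {3,4,5}; box has {3,5,6} → only 2 remains.
B6 = 1: row 6 has {3,5,6}; col 2 has {2,3,4,5}; box has {2,3,5,6} → only 1 remains.
D6 = 2: row 6 has {1,3,5,6}; col 4 has {4,5}; box has {1,3,4,5,6} → only 2 remains.
A1 = 1: row 1 has {2,4,5}; col 1 has {2,3,6}; box has {2,3,4} → only 1 remains.
B1 = 6: row 1 has {1,2,4,5}; col 2 has {1,2,3,4,5}; box has {1,2,3,4} → only 6 remains.
D1 = 3: row 1 has {1,2,4,5,6}; col 4 has {2,4,5}; box has {1,2,4,5} → only 3 remains.
A2 = 5: row 2 has {1,2,3,4}; col 1 has {1,2,3,6}; box has {1,2,3,4,6} → only 5 remains.
D2 = 6: row 2 has {1,2,3,4,5}; col 4 has {2,3,4,5}; box has {1,2,3,4,5} → only 6 remains.
D4 = 1: row 4 has {2,3,4,5,6}; col 4 has {2,3,4,5,6}; box has {2,3,4,5,6} → only 1 remains.

1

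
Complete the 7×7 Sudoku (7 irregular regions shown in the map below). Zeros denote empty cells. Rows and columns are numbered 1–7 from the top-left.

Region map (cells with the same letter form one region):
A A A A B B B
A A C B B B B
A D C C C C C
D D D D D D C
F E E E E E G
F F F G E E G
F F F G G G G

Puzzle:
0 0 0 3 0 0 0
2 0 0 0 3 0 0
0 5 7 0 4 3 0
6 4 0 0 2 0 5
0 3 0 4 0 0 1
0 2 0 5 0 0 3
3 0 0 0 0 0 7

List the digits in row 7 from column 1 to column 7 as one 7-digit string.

r3c1 = 1: row 3 has {3,4,5,7}; col 1 has {2,3,6}; region has {2,3} → only 1 remains.
r7c5 = 6: row 7 has {3,7}; col 5 has {2,3,4}; region has {1,3,5,7} → only 6 remains.
r7c2 = 1: row 7 has {3,6,7}; col 2 has {2,3,4,5}; region has {2,3} → only 1 remains.
r7c4 = 2: row 7 has {1,3,6,7}; col 4 has {3,4,5}; region has {1,3,5,6,7} → only 2 remains.
r7c6 = 4: row 7 has {1,2,3,6,7}; col 6 has {3}; region has {1,2,3,5,6,7} → only 4 remains.
r3c4 = 6: row 3 has {1,3,4,5,7}; col 4 has {2,3,4,5}; region has {3,4,5,7} → only 6 remains.
r3c7 = 2: row 3 has {1,3,4,5,6,7}; col 7 has {1,3,5,7}; region has {3,4,5,6,7} → only 2 remains.
r7c3 = 5: row 7 has {1,2,3,4,6,7}; col 3 has {7}; region has {1,2,3} → only 5 remains.

3152647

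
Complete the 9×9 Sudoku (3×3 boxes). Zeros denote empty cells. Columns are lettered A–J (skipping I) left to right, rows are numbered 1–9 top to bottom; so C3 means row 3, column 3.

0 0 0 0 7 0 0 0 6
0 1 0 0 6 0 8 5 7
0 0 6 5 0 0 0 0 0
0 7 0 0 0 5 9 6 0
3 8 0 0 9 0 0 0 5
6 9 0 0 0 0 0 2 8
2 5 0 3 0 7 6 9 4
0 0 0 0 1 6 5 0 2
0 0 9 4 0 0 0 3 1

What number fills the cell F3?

8

J4 = 3 (sole candidate).
E7 = 8 (sole candidate).
D8 = 9 (sole candidate).
B9 = 6 (sole candidate).
F9 = 2 (sole candidate).
G9 = 7 (sole candidate).
D2 = 2 (sole candidate).
J3 = 9 (sole candidate).
C7 = 1 (sole candidate).
H8 = 8 (sole candidate).
A9 = 8 (sole candidate).
E9 = 5 (sole candidate).
A3 = 7 (hidden single in row 3).
F3 = 8: in row 3, 8 can only go here (every other open cell in that row sees an 8).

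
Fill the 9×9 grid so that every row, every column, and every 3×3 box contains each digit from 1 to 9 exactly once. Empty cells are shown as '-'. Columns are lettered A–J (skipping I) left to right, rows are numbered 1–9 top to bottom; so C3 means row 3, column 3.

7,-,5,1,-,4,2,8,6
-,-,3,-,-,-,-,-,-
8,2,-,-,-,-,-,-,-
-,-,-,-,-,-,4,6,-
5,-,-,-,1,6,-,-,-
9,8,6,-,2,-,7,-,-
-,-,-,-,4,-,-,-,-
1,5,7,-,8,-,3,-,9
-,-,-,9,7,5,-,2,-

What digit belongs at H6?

1

B1 = 9: row 1 has {1,2,4,5,6,7,8}; col 2 has {2,5,8}; box has {2,3,5,7,8} → only 9 remains.
E1 = 3: row 1 has {1,2,4,5,6,7,8,9}; col 5 has {1,2,4,7,8}; box has {1,4} → only 3 remains.
F6 = 3: row 6 has {2,6,7,8,9}; col 6 has {4,5,6}; box has {1,2,6} → only 3 remains.
F8 = 2: row 8 has {1,3,5,7,8,9}; col 6 has {3,4,5,6}; box has {4,5,7,8,9} → only 2 remains.
H8 = 4: row 8 has {1,2,3,5,7,8,9}; col 8 has {2,6,8}; box has {2,3,9} → only 4 remains.
F7 = 1: row 7 has {4}; col 6 has {2,3,4,5,6}; box has {2,4,5,7,8,9} → only 1 remains.
D8 = 6: row 8 has {1,2,3,4,5,7,8,9}; col 4 has {1,9}; box has {1,2,4,5,7,8,9} → only 6 remains.
D7 = 3: row 7 has {1,4}; col 4 has {1,6,9}; box has {1,2,4,5,6,7,8,9} → only 3 remains.
B7 = 6: row 7 has {1,3,4}; col 2 has {2,5,8,9}; box has {1,5,7} → only 6 remains.
A7 = 2: row 7 has {1,3,4,6}; col 1 has {1,5,7,8,9}; box has {1,5,6,7} → only 2 remains.
A4 = 3: row 4 has {4,6}; col 1 has {1,2,5,7,8,9}; box has {5,6,8,9} → only 3 remains.
A9 = 4: row 9 has {2,5,7,9}; col 1 has {1,2,3,5,7,8,9}; box has {1,2,5,6,7} → only 4 remains.
B9 = 3: row 9 has {2,4,5,7,9}; col 2 has {2,5,6,8,9}; box has {1,2,4,5,6,7} → only 3 remains.
C9 = 8: row 9 has {2,3,4,5,7,9}; col 3 has {3,5,6,7}; box has {1,2,3,4,5,6,7} → only 8 remains.
J9 = 1: row 9 has {2,3,4,5,7,8,9}; col 9 has {6,9}; box has {2,3,4,9} → only 1 remains.
A2 = 6: row 2 has {3}; col 1 has {1,2,3,4,5,7,8,9}; box has {2,3,5,7,8,9} → only 6 remains.
J6 = 5: row 6 has {2,3,6,7,8,9}; col 9 has {1,6,9}; box has {4,6,7} → only 5 remains.
C7 = 9: row 7 has {1,2,3,4,6}; col 3 has {3,5,6,7,8}; box has {1,2,3,4,5,6,7,8} → only 9 remains.
G9 = 6: row 9 has {1,2,3,4,5,7,8,9}; col 7 has {2,3,4,7}; box has {1,2,3,4,9} → only 6 remains.
D6 = 4: row 6 has {2,3,5,6,7,8,9}; col 4 has {1,3,6,9}; box has {1,2,3,6} → only 4 remains.
H6 = 1: row 6 has {2,3,4,5,6,7,8,9}; col 8 has {2,4,6,8}; box has {4,5,6,7} → only 1 remains.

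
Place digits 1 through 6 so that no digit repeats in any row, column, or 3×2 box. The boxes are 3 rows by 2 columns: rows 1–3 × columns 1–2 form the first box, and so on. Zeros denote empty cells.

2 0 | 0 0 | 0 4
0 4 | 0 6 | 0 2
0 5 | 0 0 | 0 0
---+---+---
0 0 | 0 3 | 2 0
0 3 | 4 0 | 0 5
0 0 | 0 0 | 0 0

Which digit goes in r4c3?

5

r3c4 = 4 (hidden single in row 3).
r3c3 = 2 (hidden single in row 3).
r4c1 = 4 (hidden single in row 4).
r4c3 = 5: in row 4, 5 can only go here (every other open cell in that row sees a 5).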